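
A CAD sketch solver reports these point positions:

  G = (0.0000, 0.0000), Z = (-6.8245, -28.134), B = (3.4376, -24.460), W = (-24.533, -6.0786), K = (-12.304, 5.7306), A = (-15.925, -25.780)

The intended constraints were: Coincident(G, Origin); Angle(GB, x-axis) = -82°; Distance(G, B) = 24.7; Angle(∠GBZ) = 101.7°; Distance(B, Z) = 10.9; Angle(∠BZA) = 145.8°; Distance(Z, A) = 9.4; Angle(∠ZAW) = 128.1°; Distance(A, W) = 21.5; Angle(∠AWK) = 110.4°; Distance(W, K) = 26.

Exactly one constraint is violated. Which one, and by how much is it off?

Distance(W, K) = 26 — off by 9.00.

G = (0.00, 0.00) ✓; GB at -82.00° ✓; |GB| = 24.70 ✓; ∠GBZ = 101.7° ✓; |BZ| = 10.90 ✓; ∠BZA = 145.8° ✓; |ZA| = 9.400 ✓; ∠ZAW = 128.1° ✓; |AW| = 21.50 ✓; ∠AWK = 110.4° ✓; |WK| = 17.00 ✗.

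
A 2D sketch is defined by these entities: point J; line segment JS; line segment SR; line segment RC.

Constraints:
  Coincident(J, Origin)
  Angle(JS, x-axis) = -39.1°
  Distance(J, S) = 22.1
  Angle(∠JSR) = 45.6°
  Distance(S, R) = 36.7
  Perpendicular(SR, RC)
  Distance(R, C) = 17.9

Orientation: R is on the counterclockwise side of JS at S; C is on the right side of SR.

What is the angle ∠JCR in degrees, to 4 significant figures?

32.23°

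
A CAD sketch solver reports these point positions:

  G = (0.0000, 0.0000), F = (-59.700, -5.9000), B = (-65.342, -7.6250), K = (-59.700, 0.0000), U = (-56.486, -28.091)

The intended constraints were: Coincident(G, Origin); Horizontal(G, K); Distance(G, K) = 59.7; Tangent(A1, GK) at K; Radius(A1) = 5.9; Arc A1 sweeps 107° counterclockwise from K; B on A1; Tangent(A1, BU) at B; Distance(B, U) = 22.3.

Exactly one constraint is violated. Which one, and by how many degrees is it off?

Tangent(A1, BU) at B — off by 6.40°.

G = (0.00, 0.00) ✓; G.y = 0.00, K.y = 0.00 ✓; |GK| = 59.70 ✓; ∠(FK, KG) = 90.00° ✓; |FK| = 5.900 ✓; bearing(F→B) − bearing(F→K) = 107.0° ✓; |FB| = 5.900 ✓; ∠(FB, BU) = 83.60° ✗; |BU| = 22.30 ✓.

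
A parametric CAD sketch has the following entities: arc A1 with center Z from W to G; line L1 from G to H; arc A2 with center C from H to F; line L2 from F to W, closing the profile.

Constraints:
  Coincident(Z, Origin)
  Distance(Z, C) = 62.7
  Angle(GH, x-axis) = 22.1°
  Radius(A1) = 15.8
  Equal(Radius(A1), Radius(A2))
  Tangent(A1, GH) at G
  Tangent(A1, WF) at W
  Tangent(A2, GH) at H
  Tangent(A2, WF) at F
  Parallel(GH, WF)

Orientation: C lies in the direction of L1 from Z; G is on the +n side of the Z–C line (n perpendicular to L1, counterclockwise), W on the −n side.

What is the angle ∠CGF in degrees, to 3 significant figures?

12.6°

The slot axis is L1's direction at 22.1°, so u = (cos 22.1°, sin 22.1°) = (0.927, 0.376) and n = (−sin 22.1°, cos 22.1°) = (-0.376, 0.927). Z is at the origin and C lies 62.7 along u from Z, so C = 62.7·u = (58.1, 23.6). Tangency of A1 to both parallel lines with radius 15.8 puts G and W at Z ± 15.8·n: G = (-5.94, 14.6), W = (5.94, -14.6). Equal radii place H and F the same way about C: H = C + 15.8·n = (52.1, 38.2), F = C − 15.8·n = (64.0, 8.95). Then cos ∠CGF = GC·GF / (|GC||GF|), giving 12.6°.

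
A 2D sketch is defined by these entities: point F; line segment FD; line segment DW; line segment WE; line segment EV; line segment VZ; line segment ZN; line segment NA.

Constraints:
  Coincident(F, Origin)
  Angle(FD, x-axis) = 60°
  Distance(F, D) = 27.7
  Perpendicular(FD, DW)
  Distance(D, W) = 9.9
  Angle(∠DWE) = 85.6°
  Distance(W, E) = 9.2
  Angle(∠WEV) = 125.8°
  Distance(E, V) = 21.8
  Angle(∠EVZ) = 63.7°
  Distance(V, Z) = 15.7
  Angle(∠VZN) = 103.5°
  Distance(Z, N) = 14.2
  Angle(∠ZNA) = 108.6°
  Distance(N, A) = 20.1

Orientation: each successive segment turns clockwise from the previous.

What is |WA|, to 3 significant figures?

17.1

F is at the origin; FD runs at 60.0° with length 27.7, so D = (13.9, 24.0). The perpendicularity gives DW at right angles to FD, so DW runs at -30.0°; with |DW| = 9.9, W = (22.4, 19.0). ∠DWE = 85.6° gives WE at -124° from the x-axis; with |WE| = 9.2, E = (17.2, 11.4). ∠WEV = 125.8° gives EV at -179° from the x-axis; with |EV| = 21.8, V = (-4.57, 10.9). ∠EVZ = 63.7° gives VZ at 65.1° from the x-axis; with |VZ| = 15.7, Z = (2.04, 25.2). ∠VZN = 103.5° gives ZN at -11.4° from the x-axis; with |ZN| = 14.2, N = (16.0, 22.3). ∠ZNA = 108.6° gives NA at -82.8° from the x-axis; with |NA| = 20.1, A = (18.5, 2.41). Then |WA| = |A − W| = 17.1.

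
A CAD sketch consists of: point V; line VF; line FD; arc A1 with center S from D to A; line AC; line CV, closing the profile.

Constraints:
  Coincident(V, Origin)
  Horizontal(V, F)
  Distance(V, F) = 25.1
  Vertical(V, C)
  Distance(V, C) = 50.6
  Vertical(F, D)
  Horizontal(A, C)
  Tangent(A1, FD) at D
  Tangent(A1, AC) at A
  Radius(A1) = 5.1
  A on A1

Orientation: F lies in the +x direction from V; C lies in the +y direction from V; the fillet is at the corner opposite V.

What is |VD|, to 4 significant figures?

51.96

V is at the origin; VF is horizontal with |VF| = 25.1 and F on the +x side, so F = (25.10, 0.000). V and C share the same x with |VC| = 50.6 and C on the +y side, so C = (0.000, 50.60). The virtual corner opposite V is at (25.10, 50.60). A1 meets FD tangentially, so SD is at right angles to FD and tangency of A1 to AC means the radius SA is perpendicular to AC, with radius 5.1, so the center S sits 5.1 in from both sides at S = (20.00, 45.50). That places the tangent points at D = (25.10, 45.50) on FD and A = (20.00, 50.60) on AC. Then |VD| = |D − V| = 51.96.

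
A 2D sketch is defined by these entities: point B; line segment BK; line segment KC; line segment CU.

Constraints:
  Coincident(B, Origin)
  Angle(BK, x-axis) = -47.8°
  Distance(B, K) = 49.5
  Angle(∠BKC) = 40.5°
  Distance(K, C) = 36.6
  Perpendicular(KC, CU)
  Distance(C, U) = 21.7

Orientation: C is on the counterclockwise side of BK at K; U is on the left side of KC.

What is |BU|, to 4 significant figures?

10.50

B is at the origin; BK runs at -47.8° with length 49.5, so K = 49.5·(cos -47.8°, sin -47.8°) = (33.25, -36.67). ∠BKC = 40.5°, so KC runs at -47.8° + (180° − 40.5°) = 91.70° from the x-axis; with |KC| = 36.6, C = K + 36.6·(cos 91.70°, sin 91.70°) = (32.16, -0.08594). KC ⟂ CU; with |CU| = 21.7 on the left of KC, U = C + 21.7·(-0.9996, -0.02967) = (10.47, -0.7297). Then |BU| = |U − B| = 10.50.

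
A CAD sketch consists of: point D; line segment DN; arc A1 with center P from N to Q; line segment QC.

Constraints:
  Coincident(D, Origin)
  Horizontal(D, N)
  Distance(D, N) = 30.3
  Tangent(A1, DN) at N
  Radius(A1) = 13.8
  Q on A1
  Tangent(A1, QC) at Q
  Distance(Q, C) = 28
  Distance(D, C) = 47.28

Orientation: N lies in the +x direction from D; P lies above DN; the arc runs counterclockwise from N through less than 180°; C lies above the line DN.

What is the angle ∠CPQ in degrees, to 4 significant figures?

63.76°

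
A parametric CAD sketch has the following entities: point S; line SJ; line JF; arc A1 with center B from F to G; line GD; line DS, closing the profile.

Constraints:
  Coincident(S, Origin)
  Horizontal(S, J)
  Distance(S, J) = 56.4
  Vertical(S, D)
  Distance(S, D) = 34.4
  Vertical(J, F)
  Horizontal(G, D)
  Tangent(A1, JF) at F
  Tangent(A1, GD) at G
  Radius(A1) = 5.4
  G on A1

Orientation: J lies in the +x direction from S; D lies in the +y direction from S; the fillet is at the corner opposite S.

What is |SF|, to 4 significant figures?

63.42

The virtual corner opposite S is at (56.40, 34.40). Since A1 is tangent to JF there, BF ⟂ JF and tangency of A1 to GD means the radius BG is perpendicular to GD, with radius 5.4, so the center B sits 5.4 in from both sides at B = (51.00, 29.00). That places the tangent points at F = (56.40, 29.00) on JF and G = (51.00, 34.40) on GD. Then |SF| = |F − S| = 63.42.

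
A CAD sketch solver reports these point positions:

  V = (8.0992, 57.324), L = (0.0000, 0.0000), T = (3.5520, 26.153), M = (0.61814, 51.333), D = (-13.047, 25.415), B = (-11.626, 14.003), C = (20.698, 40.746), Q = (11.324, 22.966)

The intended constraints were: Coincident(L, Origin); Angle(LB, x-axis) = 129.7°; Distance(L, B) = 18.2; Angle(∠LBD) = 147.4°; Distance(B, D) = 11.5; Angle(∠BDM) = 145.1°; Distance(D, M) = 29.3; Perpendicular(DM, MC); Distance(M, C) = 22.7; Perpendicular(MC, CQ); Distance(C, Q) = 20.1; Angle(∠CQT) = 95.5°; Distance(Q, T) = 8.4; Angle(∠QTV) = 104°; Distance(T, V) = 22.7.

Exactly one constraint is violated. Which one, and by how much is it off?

Distance(T, V) = 22.7 — off by 8.80.

L = (0.00, 0.00) ✓; LB at 129.7° ✓; |LB| = 18.20 ✓; ∠LBD = 147.4° ✓; |BD| = 11.50 ✓; ∠BDM = 145.1° ✓; |DM| = 29.30 ✓; ∠(DM, MC) = 90.00° ✓; |MC| = 22.70 ✓; ∠(MC, CQ) = 90.00° ✓; |CQ| = 20.10 ✓; ∠CQT = 95.50° ✓; |QT| = 8.400 ✓; ∠QTV = 104.0° ✓; |TV| = 31.50 ✗.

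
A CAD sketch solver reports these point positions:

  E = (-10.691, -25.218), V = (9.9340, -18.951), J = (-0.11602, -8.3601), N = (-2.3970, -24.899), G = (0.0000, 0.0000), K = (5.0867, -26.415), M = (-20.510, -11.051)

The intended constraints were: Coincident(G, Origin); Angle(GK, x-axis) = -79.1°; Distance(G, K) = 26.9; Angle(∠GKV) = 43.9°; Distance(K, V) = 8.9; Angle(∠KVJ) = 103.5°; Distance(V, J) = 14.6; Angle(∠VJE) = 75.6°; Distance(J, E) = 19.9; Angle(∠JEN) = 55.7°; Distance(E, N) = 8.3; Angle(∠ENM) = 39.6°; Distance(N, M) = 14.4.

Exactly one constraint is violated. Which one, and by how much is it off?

Distance(N, M) = 14.4 — off by 8.40.

G = (0.00, 0.00) ✓; GK at -79.10° ✓; |GK| = 26.90 ✓; ∠GKV = 43.90° ✓; |KV| = 8.900 ✓; ∠KVJ = 103.5° ✓; |VJ| = 14.60 ✓; ∠VJE = 75.60° ✓; |JE| = 19.90 ✓; ∠JEN = 55.70° ✓; |EN| = 8.300 ✓; ∠ENM = 39.60° ✓; |NM| = 22.80 ✗.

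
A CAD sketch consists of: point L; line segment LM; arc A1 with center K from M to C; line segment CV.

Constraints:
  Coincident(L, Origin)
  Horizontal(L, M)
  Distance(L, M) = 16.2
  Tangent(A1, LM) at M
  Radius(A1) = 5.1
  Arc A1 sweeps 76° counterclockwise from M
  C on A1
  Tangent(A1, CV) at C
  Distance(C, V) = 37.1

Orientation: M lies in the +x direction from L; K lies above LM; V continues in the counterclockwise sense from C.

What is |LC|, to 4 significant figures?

21.50

L is at the origin; LM is horizontal with |LM| = 16.2 and M on the +x side, so M = (16.20, 0.000). Since A1 is tangent to LM there, KM ⟂ LM, so K = M + (0, 5.1) = (16.20, 5.100). On A1, M sits at bearing -90° from K; a 76° counterclockwise sweep puts C at bearing -14°, so C = K + 5.1·(cos -14°, sin -14°) = (21.15, 3.866). Then |LC| = |C − L| = 21.50.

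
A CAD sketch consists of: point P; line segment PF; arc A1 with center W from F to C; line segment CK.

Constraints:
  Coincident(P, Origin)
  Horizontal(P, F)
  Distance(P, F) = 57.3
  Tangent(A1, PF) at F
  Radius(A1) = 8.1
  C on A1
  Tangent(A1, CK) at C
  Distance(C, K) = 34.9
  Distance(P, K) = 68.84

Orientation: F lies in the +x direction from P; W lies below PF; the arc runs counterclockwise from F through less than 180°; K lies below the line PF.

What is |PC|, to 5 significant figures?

50.070

Checks: P = (0.00, 0.00) ✓; |WC| = 8.100 ✓; ∠(WC, CK) = 90.00° ✓; |CK| = 34.90 ✓; |PK| = 68.84 ✓.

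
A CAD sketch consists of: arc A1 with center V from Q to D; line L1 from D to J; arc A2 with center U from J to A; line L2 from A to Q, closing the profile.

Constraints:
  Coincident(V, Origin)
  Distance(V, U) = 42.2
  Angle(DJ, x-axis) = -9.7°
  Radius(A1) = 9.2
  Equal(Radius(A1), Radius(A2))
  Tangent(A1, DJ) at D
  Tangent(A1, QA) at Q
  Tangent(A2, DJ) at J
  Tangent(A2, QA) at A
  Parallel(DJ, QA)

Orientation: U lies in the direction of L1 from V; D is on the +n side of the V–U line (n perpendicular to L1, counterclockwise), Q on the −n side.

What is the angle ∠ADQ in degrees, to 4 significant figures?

66.44°

The slot axis is L1's direction at -9.7°, so u = (cos -9.7°, sin -9.7°) = (0.9857, -0.1685) and n = (−sin -9.7°, cos -9.7°) = (0.1685, 0.9857). V is at the origin and U lies 42.2 along u from V, so U = 42.2·u = (41.60, -7.110). Tangency of A1 to both parallel lines with radius 9.2 puts D and Q at V ± 9.2·n: D = (1.550, 9.068), Q = (-1.550, -9.068). Equal radii place J and A the same way about U: J = U + 9.2·n = (43.15, 1.958), A = U − 9.2·n = (40.05, -16.18). Then cos ∠ADQ = DA·DQ / (|DA||DQ|), giving 66.44°.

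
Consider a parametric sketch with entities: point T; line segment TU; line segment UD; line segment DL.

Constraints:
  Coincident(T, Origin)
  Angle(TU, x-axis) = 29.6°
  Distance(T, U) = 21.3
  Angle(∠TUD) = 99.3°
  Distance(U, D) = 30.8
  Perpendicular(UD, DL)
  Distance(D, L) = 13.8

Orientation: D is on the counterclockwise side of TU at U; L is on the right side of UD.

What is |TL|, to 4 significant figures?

48.84

T is at the origin; TU runs at 29.6° with length 21.3, so U = 21.3·(cos 29.6°, sin 29.6°) = (18.52, 10.52). ∠TUD = 99.3°, so UD runs at 29.6° + (180° − 99.3°) = 110.3° from the x-axis; with |UD| = 30.8, D = U + 30.8·(cos 110.3°, sin 110.3°) = (7.835, 39.41). The perpendicularity gives DL at right angles to UD; with |DL| = 13.8 on the right of UD, L = D + 13.8·(0.9379, 0.3469) = (20.78, 44.20). Then |TL| = |L − T| = 48.84.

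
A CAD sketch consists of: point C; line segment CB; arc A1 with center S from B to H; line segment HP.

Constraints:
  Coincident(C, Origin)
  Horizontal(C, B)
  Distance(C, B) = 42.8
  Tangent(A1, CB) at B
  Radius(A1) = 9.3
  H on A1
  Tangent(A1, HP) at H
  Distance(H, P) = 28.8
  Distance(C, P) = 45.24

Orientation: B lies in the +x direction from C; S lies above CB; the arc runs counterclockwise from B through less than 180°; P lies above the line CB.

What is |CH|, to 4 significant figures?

51.68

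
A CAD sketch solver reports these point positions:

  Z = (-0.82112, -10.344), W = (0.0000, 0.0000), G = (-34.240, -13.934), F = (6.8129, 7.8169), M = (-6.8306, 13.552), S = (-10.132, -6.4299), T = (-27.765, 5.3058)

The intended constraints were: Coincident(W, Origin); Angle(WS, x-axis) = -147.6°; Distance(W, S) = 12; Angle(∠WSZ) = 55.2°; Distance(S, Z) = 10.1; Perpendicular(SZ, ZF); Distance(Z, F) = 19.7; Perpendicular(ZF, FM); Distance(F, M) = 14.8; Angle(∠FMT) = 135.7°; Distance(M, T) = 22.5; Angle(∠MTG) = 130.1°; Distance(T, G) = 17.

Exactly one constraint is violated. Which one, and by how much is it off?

Distance(T, G) = 17 — off by 3.30.

W = (0.00, 0.00) ✓; WS at -147.6° ✓; |WS| = 12.00 ✓; ∠WSZ = 55.20° ✓; |SZ| = 10.10 ✓; ∠(SZ, ZF) = 90.00° ✓; |ZF| = 19.70 ✓; ∠(ZF, FM) = 90.00° ✓; |FM| = 14.80 ✓; ∠FMT = 135.7° ✓; |MT| = 22.50 ✓; ∠MTG = 130.1° ✓; |TG| = 20.30 ✗.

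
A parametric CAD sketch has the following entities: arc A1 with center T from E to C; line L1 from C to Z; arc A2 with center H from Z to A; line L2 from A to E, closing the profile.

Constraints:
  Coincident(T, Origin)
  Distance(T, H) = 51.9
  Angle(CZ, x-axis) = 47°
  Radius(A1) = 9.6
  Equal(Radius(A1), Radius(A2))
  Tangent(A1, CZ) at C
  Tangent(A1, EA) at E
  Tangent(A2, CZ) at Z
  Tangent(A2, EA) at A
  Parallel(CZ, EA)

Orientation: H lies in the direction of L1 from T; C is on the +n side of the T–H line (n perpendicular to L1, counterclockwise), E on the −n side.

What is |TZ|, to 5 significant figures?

52.780

The slot axis is L1's direction at 47.0°, so u = (cos 47.0°, sin 47.0°) = (0.68200, 0.73135) and n = (−sin 47.0°, cos 47.0°) = (-0.73135, 0.68200). T is at the origin and H lies 51.9 along u from T, so H = 51.9·u = (35.396, 37.957). Tangency of A1 to both parallel lines with radius 9.6 puts C and E at T ± 9.6·n: C = (-7.0210, 6.5472), E = (7.0210, -6.5472). Equal radii place Z and A the same way about H: Z = H + 9.6·n = (28.375, 44.504), A = H − 9.6·n = (42.417, 31.410). Then |TZ| = |Z − T| = 52.780.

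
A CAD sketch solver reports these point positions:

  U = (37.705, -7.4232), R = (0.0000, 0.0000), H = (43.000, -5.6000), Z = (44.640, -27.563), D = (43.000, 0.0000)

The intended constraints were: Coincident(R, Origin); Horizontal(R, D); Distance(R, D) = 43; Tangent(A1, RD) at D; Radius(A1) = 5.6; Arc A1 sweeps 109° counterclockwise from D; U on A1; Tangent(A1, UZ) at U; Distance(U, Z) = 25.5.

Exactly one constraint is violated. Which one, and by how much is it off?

Distance(U, Z) = 25.5 — off by 4.20.

R = (0.00, 0.00) ✓; R.y = 0.00, D.y = 0.00 ✓; |RD| = 43.00 ✓; ∠(HD, DR) = 90.00° ✓; |HD| = 5.600 ✓; bearing(H→U) − bearing(H→D) = 109.0° ✓; |HU| = 5.600 ✓; ∠(HU, UZ) = 90.00° ✓; |UZ| = 21.30 ✗.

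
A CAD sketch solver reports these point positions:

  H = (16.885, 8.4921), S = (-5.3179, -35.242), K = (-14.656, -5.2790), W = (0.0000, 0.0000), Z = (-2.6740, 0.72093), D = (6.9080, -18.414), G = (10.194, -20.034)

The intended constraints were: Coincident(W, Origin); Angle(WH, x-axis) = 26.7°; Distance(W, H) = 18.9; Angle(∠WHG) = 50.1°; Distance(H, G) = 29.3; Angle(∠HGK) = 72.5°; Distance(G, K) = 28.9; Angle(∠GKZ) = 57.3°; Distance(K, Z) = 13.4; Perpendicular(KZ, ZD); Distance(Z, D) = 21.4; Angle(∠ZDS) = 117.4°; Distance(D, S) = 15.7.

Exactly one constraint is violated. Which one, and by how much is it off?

Distance(D, S) = 15.7 — off by 5.10.

W = (0.00, 0.00) ✓; WH at 26.70° ✓; |WH| = 18.90 ✓; ∠WHG = 50.10° ✓; |HG| = 29.30 ✓; ∠HGK = 72.50° ✓; |GK| = 28.90 ✓; ∠GKZ = 57.30° ✓; |KZ| = 13.40 ✓; ∠(KZ, ZD) = 90.00° ✓; |ZD| = 21.40 ✓; ∠ZDS = 117.4° ✓; |DS| = 20.80 ✗.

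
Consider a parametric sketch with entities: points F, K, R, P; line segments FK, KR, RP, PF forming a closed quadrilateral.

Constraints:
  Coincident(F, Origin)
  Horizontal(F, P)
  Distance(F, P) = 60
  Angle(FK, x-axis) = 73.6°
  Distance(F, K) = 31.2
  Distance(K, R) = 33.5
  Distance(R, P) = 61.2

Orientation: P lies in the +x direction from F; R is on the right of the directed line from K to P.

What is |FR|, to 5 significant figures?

2.3582

F is at the origin; F and P share the same y with |FP| = 60.0 and P in +x, so P = (60.0, 0). FK runs at 73.6° with |FK| = 31.2, so K = (8.8091, 29.931). R is determined by |KR| = 33.5 and |RP| = 61.2 together: it lies at the intersection of circle(K, 33.5) and circle(P, 61.2). With |KP| = 59.299, the foot of the radical line on KP is 7.5310 from K and the perpendicular offset is √(33.5² − 7.5310²) = 32.643. Taking the right-of-KP solution: R = (-1.1657, -2.0499).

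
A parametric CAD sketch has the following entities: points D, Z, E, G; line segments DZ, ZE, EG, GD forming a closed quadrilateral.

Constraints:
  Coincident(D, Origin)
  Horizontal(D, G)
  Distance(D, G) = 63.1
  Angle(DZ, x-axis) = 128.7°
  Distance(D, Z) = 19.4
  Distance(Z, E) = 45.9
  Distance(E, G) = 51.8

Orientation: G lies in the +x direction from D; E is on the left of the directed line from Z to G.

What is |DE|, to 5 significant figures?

46.944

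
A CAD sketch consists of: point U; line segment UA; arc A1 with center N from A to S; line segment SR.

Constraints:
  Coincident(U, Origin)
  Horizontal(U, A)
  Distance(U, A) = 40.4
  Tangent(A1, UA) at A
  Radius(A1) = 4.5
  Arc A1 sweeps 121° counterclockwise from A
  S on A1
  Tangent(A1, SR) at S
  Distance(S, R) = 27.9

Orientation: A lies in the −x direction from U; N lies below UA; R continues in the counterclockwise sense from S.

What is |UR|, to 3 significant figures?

42.9

On A1, A sits at bearing 90° from N; a 121° counterclockwise sweep puts S at bearing 211°, so S = N + 4.5·(cos 211°, sin 211°) = (-44.3, -6.82). The tangent condition forces NS to be normal to SR, so SR runs along (−sin 211°, cos 211°); with |SR| = 27.9, R = (-29.9, -30.7). Then |UR| = |R − U| = 42.9.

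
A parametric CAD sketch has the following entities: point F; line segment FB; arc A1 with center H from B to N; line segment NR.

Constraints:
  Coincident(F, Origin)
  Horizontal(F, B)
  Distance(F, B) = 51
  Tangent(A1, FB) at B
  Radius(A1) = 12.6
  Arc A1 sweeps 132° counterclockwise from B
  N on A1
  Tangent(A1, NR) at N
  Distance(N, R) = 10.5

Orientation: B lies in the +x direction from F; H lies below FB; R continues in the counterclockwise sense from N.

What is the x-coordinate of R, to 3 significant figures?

48.7

F is at the origin; F and B share the same y with |FB| = 51.0 and B on the +x side, so B = (51.0, 0.00). The tangent condition forces HB to be normal to FB, so H = B + (0, -12.6) = (51.0, -12.6). On A1, B sits at bearing 90° from H; a 132° counterclockwise sweep puts N at bearing 222°, so N = H + 12.6·(cos 222°, sin 222°) = (41.6, -21.0). A1 meets NR tangentially, so HN is at right angles to NR, so NR runs along (−sin 222°, cos 222°); with |NR| = 10.5, R = (48.7, -28.8). So R.x = 48.7.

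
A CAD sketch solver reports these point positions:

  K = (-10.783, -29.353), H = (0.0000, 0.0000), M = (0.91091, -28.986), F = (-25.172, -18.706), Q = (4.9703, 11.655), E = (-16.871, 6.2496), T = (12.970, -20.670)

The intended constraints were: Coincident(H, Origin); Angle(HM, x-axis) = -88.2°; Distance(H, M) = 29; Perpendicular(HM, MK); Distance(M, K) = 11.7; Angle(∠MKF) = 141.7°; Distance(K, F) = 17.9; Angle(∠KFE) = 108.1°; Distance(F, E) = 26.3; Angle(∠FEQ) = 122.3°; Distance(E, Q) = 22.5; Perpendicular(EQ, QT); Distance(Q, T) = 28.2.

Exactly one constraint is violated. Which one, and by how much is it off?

Distance(Q, T) = 28.2 — off by 5.10.

H = (0.00, 0.00) ✓; HM at -88.20° ✓; |HM| = 29.00 ✓; ∠(HM, MK) = 90.00° ✓; |MK| = 11.70 ✓; ∠MKF = 141.7° ✓; |KF| = 17.90 ✓; ∠KFE = 108.1° ✓; |FE| = 26.30 ✓; ∠FEQ = 122.3° ✓; |EQ| = 22.50 ✓; ∠(EQ, QT) = 90.00° ✓; |QT| = 33.30 ✗.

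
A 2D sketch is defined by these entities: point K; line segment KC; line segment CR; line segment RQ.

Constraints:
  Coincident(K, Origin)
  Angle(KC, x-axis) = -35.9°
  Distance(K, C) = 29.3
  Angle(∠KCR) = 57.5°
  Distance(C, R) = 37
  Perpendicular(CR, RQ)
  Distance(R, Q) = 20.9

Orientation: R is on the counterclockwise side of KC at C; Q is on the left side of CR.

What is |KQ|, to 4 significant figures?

21.60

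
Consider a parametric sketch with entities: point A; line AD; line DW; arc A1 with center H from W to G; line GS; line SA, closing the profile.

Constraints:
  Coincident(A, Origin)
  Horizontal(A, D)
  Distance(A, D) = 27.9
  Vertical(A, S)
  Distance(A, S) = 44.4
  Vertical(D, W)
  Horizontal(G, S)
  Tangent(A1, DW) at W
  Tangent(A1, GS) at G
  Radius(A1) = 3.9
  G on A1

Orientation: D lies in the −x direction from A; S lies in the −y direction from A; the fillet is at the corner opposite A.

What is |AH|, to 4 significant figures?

47.08

A is at the origin; AD is horizontal with |AD| = 27.9 and D on the −x side, so D = (-27.90, 0.000). AS is vertical with |AS| = 44.4 and S on the −y side, so S = (0.000, -44.40). The virtual corner opposite A is at (-27.90, -44.40). Tangency of A1 to DW means the radius HW is perpendicular to DW and A1 meets GS tangentially, so HG is at right angles to GS, with radius 3.9, so the center H sits 3.9 in from both sides at H = (-24.00, -40.50). Then |AH| = |H − A| = 47.08.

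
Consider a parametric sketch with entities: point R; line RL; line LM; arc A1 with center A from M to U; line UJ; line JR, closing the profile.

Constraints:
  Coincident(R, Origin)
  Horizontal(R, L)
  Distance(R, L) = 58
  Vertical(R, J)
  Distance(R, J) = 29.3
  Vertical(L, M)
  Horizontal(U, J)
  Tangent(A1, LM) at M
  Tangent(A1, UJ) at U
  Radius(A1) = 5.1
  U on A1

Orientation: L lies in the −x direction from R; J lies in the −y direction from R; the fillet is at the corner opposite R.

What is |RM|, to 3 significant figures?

62.8

R is at the origin; RL is horizontal with |RL| = 58.0 and L on the −x side, so L = (-58.0, 0.00). R and J share the same x with |RJ| = 29.3 and J on the −y side, so J = (0.00, -29.3). The virtual corner opposite R is at (-58.0, -29.3). Tangency of A1 to LM means the radius AM is perpendicular to LM and tangency of A1 to UJ means the radius AU is perpendicular to UJ, with radius 5.1, so the center A sits 5.1 in from both sides at A = (-52.9, -24.2). That places the tangent points at M = (-58.0, -24.2) on LM and U = (-52.9, -29.3) on UJ. Then |RM| = |M − R| = 62.8.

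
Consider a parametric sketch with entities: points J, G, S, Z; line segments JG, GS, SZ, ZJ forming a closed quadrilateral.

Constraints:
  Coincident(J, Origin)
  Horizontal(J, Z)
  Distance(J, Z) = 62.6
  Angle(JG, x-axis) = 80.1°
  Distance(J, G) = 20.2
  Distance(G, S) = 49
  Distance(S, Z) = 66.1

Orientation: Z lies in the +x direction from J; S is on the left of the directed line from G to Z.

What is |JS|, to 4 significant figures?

67.62

J is at the origin; JZ is horizontal with |JZ| = 62.6 and Z in +x, so Z = (62.6, 0). JG runs at 80.1° with |JG| = 20.2, so G = (3.473, 19.90). S is determined by |GS| = 49.0 and |SZ| = 66.1 together: it lies at the intersection of circle(G, 49.0) and circle(Z, 66.1). With |GZ| = 62.39, the foot of the radical line on GZ is 15.42 from G and the perpendicular offset is √(49.0² − 15.42²) = 46.51. Taking the left-of-GZ solution: S = (32.92, 59.06).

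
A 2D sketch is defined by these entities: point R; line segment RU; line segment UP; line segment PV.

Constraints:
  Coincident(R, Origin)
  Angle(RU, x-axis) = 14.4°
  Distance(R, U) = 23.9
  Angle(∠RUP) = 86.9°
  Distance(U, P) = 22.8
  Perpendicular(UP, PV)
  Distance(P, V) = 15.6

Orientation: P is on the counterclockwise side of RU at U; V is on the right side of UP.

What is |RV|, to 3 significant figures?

44.9

∠RUP = 86.9°, so UP runs at 14.4° + (180° − 86.9°) = 108° from the x-axis; with |UP| = 22.8, P = U + 22.8·(cos 108°, sin 108°) = (16.3, 27.7). UP is perpendicular to PV; with |PV| = 15.6 on the right of UP, V = P + 15.6·(0.954, 0.301) = (31.2, 32.4). Then |RV| = |V − R| = 44.9.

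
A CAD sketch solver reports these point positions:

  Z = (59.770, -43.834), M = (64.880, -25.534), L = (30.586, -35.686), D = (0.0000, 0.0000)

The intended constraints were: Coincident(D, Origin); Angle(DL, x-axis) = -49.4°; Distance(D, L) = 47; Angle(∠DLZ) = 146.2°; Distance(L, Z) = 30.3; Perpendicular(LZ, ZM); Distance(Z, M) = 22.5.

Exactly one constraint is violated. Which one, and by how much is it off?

Distance(Z, M) = 22.5 — off by 3.50.

D = (0.00, 0.00) ✓; DL at -49.40° ✓; |DL| = 47.00 ✓; ∠DLZ = 146.2° ✓; |LZ| = 30.30 ✓; ∠(LZ, ZM) = 90.00° ✓; |ZM| = 19.00 ✗.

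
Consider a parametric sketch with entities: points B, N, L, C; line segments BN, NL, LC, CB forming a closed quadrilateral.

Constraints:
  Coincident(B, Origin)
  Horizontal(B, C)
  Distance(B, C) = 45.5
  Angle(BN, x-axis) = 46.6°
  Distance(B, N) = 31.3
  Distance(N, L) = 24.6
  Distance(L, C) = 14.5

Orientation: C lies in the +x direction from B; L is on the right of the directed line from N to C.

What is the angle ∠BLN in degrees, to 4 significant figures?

67.39°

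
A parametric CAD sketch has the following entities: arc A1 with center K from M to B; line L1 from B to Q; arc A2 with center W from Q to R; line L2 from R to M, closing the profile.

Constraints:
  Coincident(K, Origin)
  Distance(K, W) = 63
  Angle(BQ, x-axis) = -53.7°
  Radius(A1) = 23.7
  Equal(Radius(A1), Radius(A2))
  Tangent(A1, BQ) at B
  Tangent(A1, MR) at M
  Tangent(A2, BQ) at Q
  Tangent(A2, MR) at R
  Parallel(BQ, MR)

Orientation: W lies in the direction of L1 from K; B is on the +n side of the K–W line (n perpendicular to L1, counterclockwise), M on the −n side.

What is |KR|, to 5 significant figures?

67.310

The slot axis is L1's direction at -53.7°, so u = (cos -53.7°, sin -53.7°) = (0.59201, -0.80593) and n = (−sin -53.7°, cos -53.7°) = (0.80593, 0.59201). K is at the origin and W lies 63.0 along u from K, so W = 63.0·u = (37.297, -50.773). Tangency of A1 to both parallel lines with radius 23.7 puts B and M at K ± 23.7·n: B = (19.101, 14.031), M = (-19.101, -14.031). Equal radii place Q and R the same way about W: Q = W + 23.7·n = (56.397, -36.743), R = W − 23.7·n = (18.196, -64.804). Then |KR| = |R − K| = 67.310.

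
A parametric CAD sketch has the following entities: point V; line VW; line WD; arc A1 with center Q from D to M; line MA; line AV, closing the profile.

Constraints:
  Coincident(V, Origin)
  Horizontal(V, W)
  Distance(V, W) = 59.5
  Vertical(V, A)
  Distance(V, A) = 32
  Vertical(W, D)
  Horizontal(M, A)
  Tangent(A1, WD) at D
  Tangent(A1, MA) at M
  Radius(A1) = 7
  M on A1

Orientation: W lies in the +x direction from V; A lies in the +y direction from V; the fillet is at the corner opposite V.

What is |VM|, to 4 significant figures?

61.48

The virtual corner opposite V is at (59.50, 32.00). Since A1 is tangent to WD there, QD ⟂ WD and A1 meets MA tangentially, so QM is at right angles to MA, with radius 7.0, so the center Q sits 7.0 in from both sides at Q = (52.50, 25.00). That places the tangent points at D = (59.50, 25.00) on WD and M = (52.50, 32.00) on MA. Then |VM| = |M − V| = 61.48.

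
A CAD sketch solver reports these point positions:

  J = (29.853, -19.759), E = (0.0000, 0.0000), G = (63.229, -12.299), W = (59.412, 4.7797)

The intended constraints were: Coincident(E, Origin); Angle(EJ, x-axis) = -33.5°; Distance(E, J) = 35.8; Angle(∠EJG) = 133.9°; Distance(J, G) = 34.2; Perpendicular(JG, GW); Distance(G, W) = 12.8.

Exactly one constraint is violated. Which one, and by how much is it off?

Distance(G, W) = 12.8 — off by 4.70.

E = (0.00, 0.00) ✓; EJ at -33.50° ✓; |EJ| = 35.80 ✓; ∠EJG = 133.9° ✓; |JG| = 34.20 ✓; ∠(JG, GW) = 90.00° ✓; |GW| = 17.50 ✗.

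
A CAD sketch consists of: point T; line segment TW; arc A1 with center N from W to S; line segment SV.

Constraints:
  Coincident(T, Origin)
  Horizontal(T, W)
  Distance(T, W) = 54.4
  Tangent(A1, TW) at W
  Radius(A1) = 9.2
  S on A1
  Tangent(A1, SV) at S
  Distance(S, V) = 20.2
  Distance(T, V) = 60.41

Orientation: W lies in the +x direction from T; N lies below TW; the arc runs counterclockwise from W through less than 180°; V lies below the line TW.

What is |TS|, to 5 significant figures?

47.171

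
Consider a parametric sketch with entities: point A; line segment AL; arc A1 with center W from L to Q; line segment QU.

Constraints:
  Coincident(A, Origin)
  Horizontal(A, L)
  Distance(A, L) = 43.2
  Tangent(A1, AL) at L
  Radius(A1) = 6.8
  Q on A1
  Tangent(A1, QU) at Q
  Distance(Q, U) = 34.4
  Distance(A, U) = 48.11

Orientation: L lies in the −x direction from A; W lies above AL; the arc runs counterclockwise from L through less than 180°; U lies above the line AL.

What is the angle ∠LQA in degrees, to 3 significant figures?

134°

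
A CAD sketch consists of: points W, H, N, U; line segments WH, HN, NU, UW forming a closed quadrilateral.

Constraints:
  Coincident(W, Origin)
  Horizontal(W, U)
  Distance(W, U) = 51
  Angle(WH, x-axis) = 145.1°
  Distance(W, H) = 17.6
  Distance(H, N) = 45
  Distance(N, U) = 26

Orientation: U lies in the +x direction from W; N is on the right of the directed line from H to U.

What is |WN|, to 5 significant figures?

27.863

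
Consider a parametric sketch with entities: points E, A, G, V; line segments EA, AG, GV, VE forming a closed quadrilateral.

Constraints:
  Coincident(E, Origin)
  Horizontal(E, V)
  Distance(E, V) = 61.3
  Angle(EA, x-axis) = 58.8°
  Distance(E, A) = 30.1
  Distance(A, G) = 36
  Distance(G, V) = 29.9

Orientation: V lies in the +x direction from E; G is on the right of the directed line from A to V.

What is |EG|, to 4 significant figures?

32.67

Checks: |AG| = 36.00 ✓; |GV| = 29.90 ✓.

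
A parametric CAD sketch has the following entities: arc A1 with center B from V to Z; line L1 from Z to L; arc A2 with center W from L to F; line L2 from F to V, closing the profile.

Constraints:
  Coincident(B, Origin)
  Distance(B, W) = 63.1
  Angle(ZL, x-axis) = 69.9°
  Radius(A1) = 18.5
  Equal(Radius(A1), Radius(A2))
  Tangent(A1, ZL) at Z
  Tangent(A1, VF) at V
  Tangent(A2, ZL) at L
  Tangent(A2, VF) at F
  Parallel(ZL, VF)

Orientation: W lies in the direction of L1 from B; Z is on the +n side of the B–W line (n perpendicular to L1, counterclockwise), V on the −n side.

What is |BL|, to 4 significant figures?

65.76

The slot axis is L1's direction at 69.9°, so u = (cos 69.9°, sin 69.9°) = (0.3437, 0.9391) and n = (−sin 69.9°, cos 69.9°) = (-0.9391, 0.3437). B is at the origin and W lies 63.1 along u from B, so W = 63.1·u = (21.68, 59.26). Tangency of A1 to both parallel lines with radius 18.5 puts Z and V at B ± 18.5·n: Z = (-17.37, 6.358), V = (17.37, -6.358). Equal radii place L and F the same way about W: L = W + 18.5·n = (4.312, 65.61), F = W − 18.5·n = (39.06, 52.90). Then |BL| = |L − B| = 65.76.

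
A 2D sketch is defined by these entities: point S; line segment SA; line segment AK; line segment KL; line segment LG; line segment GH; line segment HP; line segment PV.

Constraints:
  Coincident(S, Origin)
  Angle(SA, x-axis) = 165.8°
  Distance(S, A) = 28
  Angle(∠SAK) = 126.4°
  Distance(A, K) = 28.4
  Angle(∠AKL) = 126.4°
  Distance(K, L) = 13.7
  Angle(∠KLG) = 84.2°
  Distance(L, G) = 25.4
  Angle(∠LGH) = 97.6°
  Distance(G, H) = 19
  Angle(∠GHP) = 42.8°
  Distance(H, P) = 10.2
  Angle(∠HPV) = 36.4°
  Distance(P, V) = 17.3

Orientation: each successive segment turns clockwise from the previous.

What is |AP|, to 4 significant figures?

16.78

S is at the origin; SA runs at 165.8° with length 28.0, so A = (-27.14, 6.869). ∠SAK = 126.4° gives AK at 112.2° from the x-axis; with |AK| = 28.4, K = (-37.88, 33.16). ∠AKL = 126.4° gives KL at 58.60° from the x-axis; with |KL| = 13.7, L = (-30.74, 44.86). ∠KLG = 84.2° gives LG at -37.20° from the x-axis; with |LG| = 25.4, G = (-10.51, 29.50). ∠LGH = 97.6° gives GH at -119.6° from the x-axis; with |GH| = 19.0, H = (-19.89, 12.98). ∠GHP = 42.8° gives HP at 103.2° from the x-axis; with |HP| = 10.2, P = (-22.22, 22.91). Then |AP| = |P − A| = 16.78.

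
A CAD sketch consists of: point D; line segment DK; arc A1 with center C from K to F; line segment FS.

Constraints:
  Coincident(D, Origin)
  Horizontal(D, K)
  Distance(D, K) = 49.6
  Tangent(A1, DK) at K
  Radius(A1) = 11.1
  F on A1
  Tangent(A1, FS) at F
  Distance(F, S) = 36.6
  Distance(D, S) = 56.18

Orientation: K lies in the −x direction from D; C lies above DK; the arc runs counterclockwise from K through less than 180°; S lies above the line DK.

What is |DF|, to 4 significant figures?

39.76

D is at the origin; D and K share the same y with |DK| = 49.6 and K on the −x side, so K = (-49.60, 0.000). The tangent condition forces CK to be normal to DK, so C = K + (0, 11.1) = (-49.60, 11.10). Since CF ⟂ FS (tangency), |CS| = √(11.1² + 36.6²) = 38.25 regardless of where F sits on A1. So S lies on both circle(D, 56.18) and circle(C, 38.25); the above-DK intersection is S = (-32.93, 45.52). F is the foot of the tangent from S: F = (-38.64, 9.368).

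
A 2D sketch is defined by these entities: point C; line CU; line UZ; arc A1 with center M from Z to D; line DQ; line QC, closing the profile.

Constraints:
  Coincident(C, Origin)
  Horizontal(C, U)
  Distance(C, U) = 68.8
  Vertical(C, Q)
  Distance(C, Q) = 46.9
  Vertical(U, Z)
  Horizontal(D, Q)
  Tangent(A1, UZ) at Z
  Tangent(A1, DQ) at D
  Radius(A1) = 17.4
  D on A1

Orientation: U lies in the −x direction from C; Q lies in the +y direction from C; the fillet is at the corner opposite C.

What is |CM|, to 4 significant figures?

59.26

C is at the origin; CU is horizontal with |CU| = 68.8 and U on the −x side, so U = (-68.80, 0.000). C and Q share the same x with |CQ| = 46.9 and Q on the +y side, so Q = (0.000, 46.90). The virtual corner opposite C is at (-68.80, 46.90). The tangent condition forces MZ to be normal to UZ and A1 meets DQ tangentially, so MD is at right angles to DQ, with radius 17.4, so the center M sits 17.4 in from both sides at M = (-51.40, 29.50). Then |CM| = |M − C| = 59.26.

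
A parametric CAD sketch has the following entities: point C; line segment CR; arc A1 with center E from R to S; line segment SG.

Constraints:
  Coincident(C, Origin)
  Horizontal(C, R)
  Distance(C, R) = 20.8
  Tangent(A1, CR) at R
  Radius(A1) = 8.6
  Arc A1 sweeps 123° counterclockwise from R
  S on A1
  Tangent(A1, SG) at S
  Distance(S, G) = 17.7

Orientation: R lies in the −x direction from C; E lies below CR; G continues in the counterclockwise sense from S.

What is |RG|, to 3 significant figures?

28.2

On A1, R sits at bearing 90° from E; a 123° counterclockwise sweep puts S at bearing 213°, so S = E + 8.6·(cos 213°, sin 213°) = (-28.0, -13.3). Tangency of A1 to SG means the radius ES is perpendicular to SG, so SG runs along (−sin 213°, cos 213°); with |SG| = 17.7, G = (-18.4, -28.1). Then |RG| = |G − R| = 28.2.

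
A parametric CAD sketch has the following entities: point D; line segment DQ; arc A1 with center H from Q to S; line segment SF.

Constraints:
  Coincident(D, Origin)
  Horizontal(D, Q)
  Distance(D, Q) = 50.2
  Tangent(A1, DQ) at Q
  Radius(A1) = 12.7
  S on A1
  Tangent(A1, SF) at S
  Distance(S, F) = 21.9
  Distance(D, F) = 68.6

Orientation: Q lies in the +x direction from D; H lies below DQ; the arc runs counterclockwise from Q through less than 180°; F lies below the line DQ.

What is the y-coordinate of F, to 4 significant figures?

-36.82

D is at the origin; D and Q share the same y with |DQ| = 50.2 and Q on the +x side, so Q = (50.20, 0.000). Tangency of A1 to DQ means the radius HQ is perpendicular to DQ, so H = Q + (0, -12.7) = (50.20, -12.70). Since HS ⟂ SF (tangency), |HF| = √(12.7² + 21.9²) = 25.32 regardless of where S sits on A1. So F lies on both circle(D, 68.6) and circle(H, 25.32); the below-DQ intersection is F = (57.88, -36.82). S is the foot of the tangent from F: S = (41.66, -22.10).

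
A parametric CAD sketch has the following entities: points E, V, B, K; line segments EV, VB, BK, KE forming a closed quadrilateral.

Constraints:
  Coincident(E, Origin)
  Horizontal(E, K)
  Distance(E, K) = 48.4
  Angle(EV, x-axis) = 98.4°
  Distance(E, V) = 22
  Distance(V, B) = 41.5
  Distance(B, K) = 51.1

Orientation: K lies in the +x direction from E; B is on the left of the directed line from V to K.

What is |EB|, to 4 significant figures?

55.80

E is at the origin; EK is horizontal with |EK| = 48.4 and K in +x, so K = (48.4, 0). EV runs at 98.4° with |EV| = 22.0, so V = (-3.214, 21.76). B is determined by |VB| = 41.5 and |BK| = 51.1 together: it lies at the intersection of circle(V, 41.5) and circle(K, 51.1). With |VK| = 56.01, the foot of the radical line on VK is 20.07 from V and the perpendicular offset is √(41.5² − 20.07²) = 36.32. Taking the left-of-VK solution: B = (29.39, 47.43).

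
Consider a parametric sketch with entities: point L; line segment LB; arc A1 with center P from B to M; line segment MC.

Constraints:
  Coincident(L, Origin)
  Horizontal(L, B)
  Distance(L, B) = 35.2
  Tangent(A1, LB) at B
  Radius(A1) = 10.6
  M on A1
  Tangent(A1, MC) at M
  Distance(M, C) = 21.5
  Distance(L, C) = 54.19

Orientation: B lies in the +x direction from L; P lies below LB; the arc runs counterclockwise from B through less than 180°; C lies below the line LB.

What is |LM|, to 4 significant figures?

33.00

Checks: L = (0.00, 0.00) ✓; |PM| = 10.60 ✓; ∠(PM, MC) = 90.00° ✓; |MC| = 21.50 ✓; |LC| = 54.19 ✓.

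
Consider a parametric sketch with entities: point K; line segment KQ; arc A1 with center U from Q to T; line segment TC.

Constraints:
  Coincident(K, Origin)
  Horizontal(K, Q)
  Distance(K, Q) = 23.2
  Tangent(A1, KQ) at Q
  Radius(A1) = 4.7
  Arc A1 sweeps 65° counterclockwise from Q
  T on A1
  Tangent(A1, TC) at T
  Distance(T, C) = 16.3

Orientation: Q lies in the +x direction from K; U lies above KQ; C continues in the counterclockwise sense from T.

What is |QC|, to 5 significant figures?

20.738

On A1, Q sits at bearing -90° from U; a 65° counterclockwise sweep puts T at bearing -25°, so T = U + 4.7·(cos -25°, sin -25°) = (27.460, 2.7137). Since A1 is tangent to TC there, UT ⟂ TC, so TC runs along (−sin -25°, cos -25°); with |TC| = 16.3, C = (34.348, 17.487). Then |QC| = |C − Q| = 20.738.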